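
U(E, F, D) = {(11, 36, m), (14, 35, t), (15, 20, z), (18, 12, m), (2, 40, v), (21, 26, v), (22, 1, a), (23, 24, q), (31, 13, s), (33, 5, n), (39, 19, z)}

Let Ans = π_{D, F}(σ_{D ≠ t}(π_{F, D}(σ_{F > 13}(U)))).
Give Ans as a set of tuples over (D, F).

Selection F > 13: {(11, 36, m), (14, 35, t), (15, 20, z), (2, 40, v), (21, 26, v), (23, 24, q), (39, 19, z)}
Keep only column(s) F, D: {(19, z), (20, z), (24, q), (26, v), (35, t), (36, m), (40, v)}
Selection D ≠ t: {(19, z), (20, z), (24, q), (26, v), (36, m), (40, v)}
Keep only column(s) D, F: {(m, 36), (q, 24), (v, 26), (v, 40), (z, 19), (z, 20)}

{(m, 36), (q, 24), (v, 26), (v, 40), (z, 19), (z, 20)}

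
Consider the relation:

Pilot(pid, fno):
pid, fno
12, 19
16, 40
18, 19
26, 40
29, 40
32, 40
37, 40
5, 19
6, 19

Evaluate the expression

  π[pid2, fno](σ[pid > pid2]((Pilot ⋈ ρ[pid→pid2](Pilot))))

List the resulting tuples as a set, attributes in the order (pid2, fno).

ρ[pid→pid2]: schema becomes (pid2, fno); tuples unchanged.
Natural join on fno: {(12, 19, 12), (12, 19, 18), (12, 19, 5), (12, 19, 6), (16, 40, 16), (16, 40, 26), (16, 40, 29), (16, 40, 32), (16, 40, 37), (18, 19, 12), (18, 19, 18), (18, 19, 5), (18, 19, 6), (26, 40, 16), (26, 40, 26), (26, 40, 29), (26, 40, 32), (26, 40, 37), (29, 40, 16), (29, 40, 26), (29, 40, 29), (29, 40, 32), (29, 40, 37), (32, 40, 16), (32, 40, 26), (32, 40, 29), (32, 40, 32), (32, 40, 37), (37, 40, 16), (37, 40, 26), (37, 40, 29), (37, 40, 32), (37, 40, 37), (5, 19, 12), (5, 19, 18), (5, 19, 5), (5, 19, 6), (6, 19, 12), (6, 19, 18), (6, 19, 5), (6, 19, 6)}
Apply σ_{pid > pid2}; surviving tuples: {(12, 19, 5), (12, 19, 6), (18, 19, 12), (18, 19, 5), (18, 19, 6), (26, 40, 16), (29, 40, 16), (29, 40, 26), (32, 40, 16), (32, 40, 26), (32, 40, 29), (37, 40, 16), (37, 40, 26), (37, 40, 29), (37, 40, 32), (6, 19, 5)}
Keep only column(s) pid2, fno (9 duplicate(s) eliminated): {(12, 19), (16, 40), (26, 40), (29, 40), (32, 40), (5, 19), (6, 19)}

{(12, 19), (16, 40), (26, 40), (29, 40), (32, 40), (5, 19), (6, 19)}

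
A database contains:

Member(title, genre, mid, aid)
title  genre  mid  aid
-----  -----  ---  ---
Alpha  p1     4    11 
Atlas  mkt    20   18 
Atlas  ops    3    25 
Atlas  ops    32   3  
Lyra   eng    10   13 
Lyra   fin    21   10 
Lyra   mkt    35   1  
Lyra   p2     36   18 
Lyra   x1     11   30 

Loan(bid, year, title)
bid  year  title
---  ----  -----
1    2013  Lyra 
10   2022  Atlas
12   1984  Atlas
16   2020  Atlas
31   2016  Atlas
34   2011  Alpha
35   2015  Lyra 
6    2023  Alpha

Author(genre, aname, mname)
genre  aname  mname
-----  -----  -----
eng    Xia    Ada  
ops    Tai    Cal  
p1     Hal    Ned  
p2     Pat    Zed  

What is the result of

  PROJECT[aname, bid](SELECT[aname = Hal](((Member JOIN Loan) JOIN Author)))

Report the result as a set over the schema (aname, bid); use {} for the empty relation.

Member ⋈ Loan (natural join on title): {(Alpha, p1, 4, 11, 34, 2011), (Alpha, p1, 4, 11, 6, 2023), (Atlas, mkt, 20, 18, 10, 2022), (Atlas, mkt, 20, 18, 12, 1984), (Atlas, mkt, 20, 18, 16, 2020), (Atlas, mkt, 20, 18, 31, 2016), (Atlas, ops, 3, 25, 10, 2022), (Atlas, ops, 3, 25, 12, 1984), (Atlas, ops, 3, 25, 16, 2020), (Atlas, ops, 3, 25, 31, 2016), (Atlas, ops, 32, 3, 10, 2022), (Atlas, ops, 32, 3, 12, 1984), (Atlas, ops, 32, 3, 16, 2020), (Atlas, ops, 32, 3, 31, 2016), (Lyra, eng, 10, 13, 1, 2013), (Lyra, eng, 10, 13, 35, 2015), (Lyra, fin, 21, 10, 1, 2013), (Lyra, fin, 21, 10, 35, 2015), (Lyra, mkt, 35, 1, 1, 2013), (Lyra, mkt, 35, 1, 35, 2015), (Lyra, p2, 36, 18, 1, 2013), (Lyra, p2, 36, 18, 35, 2015), (Lyra, x1, 11, 30, 1, 2013), (Lyra, x1, 11, 30, 35, 2015)}
(Member JOIN Loan) ⋈ Author (natural join on genre): {(Alpha, p1, 4, 11, 34, 2011, Hal, Ned), (Alpha, p1, 4, 11, 6, 2023, Hal, Ned), (Atlas, ops, 3, 25, 10, 2022, Tai, Cal), (Atlas, ops, 3, 25, 12, 1984, Tai, Cal), (Atlas, ops, 3, 25, 16, 2020, Tai, Cal), (Atlas, ops, 3, 25, 31, 2016, Tai, Cal), (Atlas, ops, 32, 3, 10, 2022, Tai, Cal), (Atlas, ops, 32, 3, 12, 1984, Tai, Cal), (Atlas, ops, 32, 3, 16, 2020, Tai, Cal), (Atlas, ops, 32, 3, 31, 2016, Tai, Cal), (Lyra, eng, 10, 13, 1, 2013, Xia, Ada), (Lyra, eng, 10, 13, 35, 2015, Xia, Ada), (Lyra, p2, 36, 18, 1, 2013, Pat, Zed), (Lyra, p2, 36, 18, 35, 2015, Pat, Zed)}
σ[aname = Hal]: keep tuples satisfying aname = Hal → {(Alpha, p1, 4, 11, 34, 2011, Hal, Ned), (Alpha, p1, 4, 11, 6, 2023, Hal, Ned)}
π[aname, bid]: project onto (aname, bid) → {(Hal, 34), (Hal, 6)}

{(Hal, 34), (Hal, 6)}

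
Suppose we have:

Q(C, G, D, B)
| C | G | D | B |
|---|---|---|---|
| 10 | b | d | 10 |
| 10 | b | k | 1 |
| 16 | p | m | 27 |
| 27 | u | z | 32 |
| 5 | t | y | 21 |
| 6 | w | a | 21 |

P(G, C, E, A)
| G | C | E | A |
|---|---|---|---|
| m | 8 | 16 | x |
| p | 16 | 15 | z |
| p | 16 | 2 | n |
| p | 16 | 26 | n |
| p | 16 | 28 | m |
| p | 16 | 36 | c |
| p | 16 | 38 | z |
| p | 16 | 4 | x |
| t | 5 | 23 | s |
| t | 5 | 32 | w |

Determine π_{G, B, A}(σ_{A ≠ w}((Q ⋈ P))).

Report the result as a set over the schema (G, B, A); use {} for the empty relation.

Joining Q and P on C, G yields {(16, p, m, 27, 15, z), (16, p, m, 27, 2, n), (16, p, m, 27, 26, n), (16, p, m, 27, 28, m), (16, p, m, 27, 36, c), (16, p, m, 27, 38, z), (16, p, m, 27, 4, x), (5, t, y, 21, 23, s), (5, t, y, 21, 32, w)}.
Filtering on A ≠ w leaves {(16, p, m, 27, 15, z), (16, p, m, 27, 2, n), (16, p, m, 27, 26, n), (16, p, m, 27, 28, m), (16, p, m, 27, 36, c), (16, p, m, 27, 38, z), (16, p, m, 27, 4, x), (5, t, y, 21, 23, s)}.
π[G, B, A]: project onto (G, B, A) (2 duplicate(s) eliminated) → {(p, 27, c), (p, 27, m), (p, 27, n), (p, 27, x), (p, 27, z), (t, 21, s)}

{(p, 27, c), (p, 27, m), (p, 27, n), (p, 27, x), (p, 27, z), (t, 21, s)}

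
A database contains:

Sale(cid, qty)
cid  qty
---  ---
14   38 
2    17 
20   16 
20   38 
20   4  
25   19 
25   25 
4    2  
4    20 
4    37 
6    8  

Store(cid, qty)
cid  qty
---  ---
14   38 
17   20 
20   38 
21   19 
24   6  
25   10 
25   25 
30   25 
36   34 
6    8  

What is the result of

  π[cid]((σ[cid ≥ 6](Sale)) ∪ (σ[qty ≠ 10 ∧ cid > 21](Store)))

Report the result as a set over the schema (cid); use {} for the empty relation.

{14, 20, 24, 25, 30, 36, 6}

Filtering on cid ≥ 6 leaves {(14, 38), (20, 16), (20, 38), (20, 4), (25, 19), (25, 25), (6, 8)}.
Filtering on qty ≠ 10 ∧ cid > 21 leaves {(24, 6), (25, 25), (30, 25), (36, 34)}.
Set union of the two operands is {(14, 38), (20, 16), (20, 38), (20, 4), (24, 6), (25, 19), (25, 25), (30, 25), (36, 34), (6, 8)}.
Keep only column(s) cid (3 duplicate(s) eliminated): {14, 20, 24, 25, 30, 36, 6}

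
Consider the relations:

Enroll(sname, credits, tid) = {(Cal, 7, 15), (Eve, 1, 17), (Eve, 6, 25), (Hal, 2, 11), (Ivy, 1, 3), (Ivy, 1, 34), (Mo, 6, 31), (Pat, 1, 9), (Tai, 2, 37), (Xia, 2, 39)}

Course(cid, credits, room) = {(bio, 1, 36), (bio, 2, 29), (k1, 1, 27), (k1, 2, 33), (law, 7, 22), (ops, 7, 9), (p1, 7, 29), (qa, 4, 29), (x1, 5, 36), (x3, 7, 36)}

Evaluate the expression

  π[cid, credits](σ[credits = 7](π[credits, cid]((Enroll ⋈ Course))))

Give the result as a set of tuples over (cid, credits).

Joining Enroll and Course on credits yields {(Cal, 7, 15, law, 22), (Cal, 7, 15, ops, 9), (Cal, 7, 15, p1, 29), (Cal, 7, 15, x3, 36), (Eve, 1, 17, bio, 36), (Eve, 1, 17, k1, 27), (Hal, 2, 11, bio, 29), (Hal, 2, 11, k1, 33), (Ivy, 1, 3, bio, 36), (Ivy, 1, 3, k1, 27), (Ivy, 1, 34, bio, 36), (Ivy, 1, 34, k1, 27), (Pat, 1, 9, bio, 36), (Pat, 1, 9, k1, 27), (Tai, 2, 37, bio, 29), (Tai, 2, 37, k1, 33), (Xia, 2, 39, bio, 29), (Xia, 2, 39, k1, 33)}.
π[credits, cid]: project onto (credits, cid) (10 duplicate(s) eliminated) → {(1, bio), (1, k1), (2, bio), (2, k1), (7, law), (7, ops), (7, p1), (7, x3)}
Apply σ_{credits = 7}; surviving tuples: {(7, law), (7, ops), (7, p1), (7, x3)}
π[cid, credits]: project onto (cid, credits) → {(law, 7), (ops, 7), (p1, 7), (x3, 7)}

{(law, 7), (ops, 7), (p1, 7), (x3, 7)}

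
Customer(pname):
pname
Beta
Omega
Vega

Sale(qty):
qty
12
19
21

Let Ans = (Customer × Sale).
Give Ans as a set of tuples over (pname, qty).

{(Beta, 12), (Beta, 19), (Beta, 21), (Omega, 12), (Omega, 19), (Omega, 21), (Vega, 12), (Vega, 19), (Vega, 21)}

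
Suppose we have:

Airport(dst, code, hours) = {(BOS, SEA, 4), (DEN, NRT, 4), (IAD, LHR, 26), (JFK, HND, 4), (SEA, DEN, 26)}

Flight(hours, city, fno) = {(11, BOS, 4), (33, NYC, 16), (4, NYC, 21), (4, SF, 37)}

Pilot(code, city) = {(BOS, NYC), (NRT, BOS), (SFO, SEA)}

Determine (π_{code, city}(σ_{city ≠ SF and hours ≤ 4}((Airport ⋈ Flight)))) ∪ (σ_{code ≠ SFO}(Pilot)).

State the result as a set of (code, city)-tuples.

{(BOS, NYC), (HND, NYC), (NRT, BOS), (NRT, NYC), (SEA, NYC)}

Airport ⋈ Flight (natural join on hours): {(BOS, SEA, 4, NYC, 21), (BOS, SEA, 4, SF, 37), (DEN, NRT, 4, NYC, 21), (DEN, NRT, 4, SF, 37), (JFK, HND, 4, NYC, 21), (JFK, HND, 4, SF, 37)}
Apply σ_{city ≠ SF and hours ≤ 4}; surviving tuples: {(BOS, SEA, 4, NYC, 21), (DEN, NRT, 4, NYC, 21), (JFK, HND, 4, NYC, 21)}
Keep only column(s) code, city: {(HND, NYC), (NRT, NYC), (SEA, NYC)}
Apply σ_{code ≠ SFO}; surviving tuples: {(BOS, NYC), (NRT, BOS)}
Taking the union: {(BOS, NYC), (HND, NYC), (NRT, BOS), (NRT, NYC), (SEA, NYC)}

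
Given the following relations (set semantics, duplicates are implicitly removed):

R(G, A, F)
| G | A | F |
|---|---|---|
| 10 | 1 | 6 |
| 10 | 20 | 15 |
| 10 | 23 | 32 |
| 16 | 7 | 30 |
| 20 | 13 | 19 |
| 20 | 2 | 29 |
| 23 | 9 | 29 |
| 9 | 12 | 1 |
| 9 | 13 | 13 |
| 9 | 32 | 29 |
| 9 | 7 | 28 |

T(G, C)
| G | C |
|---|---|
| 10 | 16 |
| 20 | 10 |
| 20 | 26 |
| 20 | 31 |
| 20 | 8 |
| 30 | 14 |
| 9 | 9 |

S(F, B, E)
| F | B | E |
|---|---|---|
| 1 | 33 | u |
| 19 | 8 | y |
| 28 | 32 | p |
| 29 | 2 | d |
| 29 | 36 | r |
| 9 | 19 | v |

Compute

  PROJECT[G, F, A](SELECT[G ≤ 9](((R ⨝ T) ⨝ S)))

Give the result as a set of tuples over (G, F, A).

Natural join on G: {(10, 1, 6, 16), (10, 20, 15, 16), (10, 23, 32, 16), (20, 13, 19, 10), (20, 13, 19, 26), (20, 13, 19, 31), (20, 13, 19, 8), (20, 2, 29, 10), (20, 2, 29, 26), (20, 2, 29, 31), (20, 2, 29, 8), (9, 12, 1, 9), (9, 13, 13, 9), (9, 32, 29, 9), (9, 7, 28, 9)}
Natural join on F: {(20, 13, 19, 10, 8, y), (20, 13, 19, 26, 8, y), (20, 13, 19, 31, 8, y), (20, 13, 19, 8, 8, y), (20, 2, 29, 10, 2, d), (20, 2, 29, 10, 36, r), (20, 2, 29, 26, 2, d), (20, 2, 29, 26, 36, r), (20, 2, 29, 31, 2, d), (20, 2, 29, 31, 36, r), (20, 2, 29, 8, 2, d), (20, 2, 29, 8, 36, r), (9, 12, 1, 9, 33, u), (9, 32, 29, 9, 2, d), (9, 32, 29, 9, 36, r), (9, 7, 28, 9, 32, p)}
Apply σ_{G ≤ 9}; surviving tuples: {(9, 12, 1, 9, 33, u), (9, 32, 29, 9, 2, d), (9, 32, 29, 9, 36, r), (9, 7, 28, 9, 32, p)}
Keep only column(s) G, F, A (1 duplicate(s) eliminated): {(9, 1, 12), (9, 28, 7), (9, 29, 32)}

{(9, 1, 12), (9, 28, 7), (9, 29, 32)}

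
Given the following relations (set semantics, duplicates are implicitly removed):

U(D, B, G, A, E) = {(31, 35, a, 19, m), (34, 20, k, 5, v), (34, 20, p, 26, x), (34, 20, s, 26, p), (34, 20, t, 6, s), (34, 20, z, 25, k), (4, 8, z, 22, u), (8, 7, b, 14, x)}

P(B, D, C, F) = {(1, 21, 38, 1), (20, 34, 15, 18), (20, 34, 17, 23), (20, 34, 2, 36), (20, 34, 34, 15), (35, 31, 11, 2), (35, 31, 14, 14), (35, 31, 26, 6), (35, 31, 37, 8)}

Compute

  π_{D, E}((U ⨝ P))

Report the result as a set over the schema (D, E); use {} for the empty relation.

Joining U and P on D, B yields {(31, 35, a, 19, m, 11, 2), (31, 35, a, 19, m, 14, 14), (31, 35, a, 19, m, 26, 6), (31, 35, a, 19, m, 37, 8), (34, 20, k, 5, v, 15, 18), (34, 20, k, 5, v, 17, 23), (34, 20, k, 5, v, 2, 36), (34, 20, k, 5, v, 34, 15), (34, 20, p, 26, x, 15, 18), (34, 20, p, 26, x, 17, 23), (34, 20, p, 26, x, 2, 36), (34, 20, p, 26, x, 34, 15), (34, 20, s, 26, p, 15, 18), (34, 20, s, 26, p, 17, 23), (34, 20, s, 26, p, 2, 36), (34, 20, s, 26, p, 34, 15), (34, 20, t, 6, s, 15, 18), (34, 20, t, 6, s, 17, 23), (34, 20, t, 6, s, 2, 36), (34, 20, t, 6, s, 34, 15), (34, 20, z, 25, k, 15, 18), (34, 20, z, 25, k, 17, 23), (34, 20, z, 25, k, 2, 36), (34, 20, z, 25, k, 34, 15)}.
Keep only column(s) D, E (18 duplicate(s) eliminated): {(31, m), (34, k), (34, p), (34, s), (34, v), (34, x)}

{(31, m), (34, k), (34, p), (34, s), (34, v), (34, x)}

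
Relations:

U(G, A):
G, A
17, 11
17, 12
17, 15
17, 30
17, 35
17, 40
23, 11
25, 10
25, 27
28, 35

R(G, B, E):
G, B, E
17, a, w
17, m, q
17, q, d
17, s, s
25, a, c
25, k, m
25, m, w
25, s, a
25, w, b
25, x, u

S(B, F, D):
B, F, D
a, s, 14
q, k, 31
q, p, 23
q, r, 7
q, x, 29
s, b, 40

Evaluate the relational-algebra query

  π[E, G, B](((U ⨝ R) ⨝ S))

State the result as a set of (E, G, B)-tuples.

{(a, 25, s), (c, 25, a), (d, 17, q), (s, 17, s), (w, 17, a)}

Joining U and R on G yields {(17, 11, a, w), (17, 11, m, q), (17, 11, q, d), (17, 11, s, s), (17, 12, a, w), (17, 12, m, q), (17, 12, q, d), (17, 12, s, s), (17, 15, a, w), (17, 15, m, q), (17, 15, q, d), (17, 15, s, s), (17, 30, a, w), (17, 30, m, q), (17, 30, q, d), (17, 30, s, s), (17, 35, a, w), (17, 35, m, q), (17, 35, q, d), (17, 35, s, s), (17, 40, a, w), (17, 40, m, q), (17, 40, q, d), (17, 40, s, s), (25, 10, a, c), (25, 10, k, m), (25, 10, m, w), (25, 10, s, a), (25, 10, w, b), (25, 10, x, u), (25, 27, a, c), (25, 27, k, m), (25, 27, m, w), (25, 27, s, a), (25, 27, w, b), (25, 27, x, u)}.
Joining (U ⨝ R) and S on B yields {(17, 11, a, w, s, 14), (17, 11, q, d, k, 31), (17, 11, q, d, p, 23), (17, 11, q, d, r, 7), (17, 11, q, d, x, 29), (17, 11, s, s, b, 40), (17, 12, a, w, s, 14), (17, 12, q, d, k, 31), (17, 12, q, d, p, 23), (17, 12, q, d, r, 7), (17, 12, q, d, x, 29), (17, 12, s, s, b, 40), (17, 15, a, w, s, 14), (17, 15, q, d, k, 31), (17, 15, q, d, p, 23), (17, 15, q, d, r, 7), (17, 15, q, d, x, 29), (17, 15, s, s, b, 40), (17, 30, a, w, s, 14), (17, 30, q, d, k, 31), (17, 30, q, d, p, 23), (17, 30, q, d, r, 7), (17, 30, q, d, x, 29), (17, 30, s, s, b, 40), (17, 35, a, w, s, 14), (17, 35, q, d, k, 31), (17, 35, q, d, p, 23), (17, 35, q, d, r, 7), (17, 35, q, d, x, 29), (17, 35, s, s, b, 40), (17, 40, a, w, s, 14), (17, 40, q, d, k, 31), (17, 40, q, d, p, 23), (17, 40, q, d, r, 7), (17, 40, q, d, x, 29), (17, 40, s, s, b, 40), (25, 10, a, c, s, 14), (25, 10, s, a, b, 40), (25, 27, a, c, s, 14), (25, 27, s, a, b, 40)}.
Keep only column(s) E, G, B (35 duplicate(s) eliminated): {(a, 25, s), (c, 25, a), (d, 17, q), (s, 17, s), (w, 17, a)}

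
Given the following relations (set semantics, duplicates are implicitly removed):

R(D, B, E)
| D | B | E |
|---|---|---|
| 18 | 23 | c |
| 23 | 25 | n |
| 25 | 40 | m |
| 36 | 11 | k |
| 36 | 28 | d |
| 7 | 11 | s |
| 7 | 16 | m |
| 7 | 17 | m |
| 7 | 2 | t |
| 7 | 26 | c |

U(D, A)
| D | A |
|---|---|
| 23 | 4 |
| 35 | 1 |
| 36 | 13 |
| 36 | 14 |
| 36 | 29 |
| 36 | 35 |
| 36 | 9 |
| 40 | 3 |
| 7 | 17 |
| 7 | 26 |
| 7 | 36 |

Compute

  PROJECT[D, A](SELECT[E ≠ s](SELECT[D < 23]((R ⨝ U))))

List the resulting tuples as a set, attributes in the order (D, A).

{(7, 17), (7, 26), (7, 36)}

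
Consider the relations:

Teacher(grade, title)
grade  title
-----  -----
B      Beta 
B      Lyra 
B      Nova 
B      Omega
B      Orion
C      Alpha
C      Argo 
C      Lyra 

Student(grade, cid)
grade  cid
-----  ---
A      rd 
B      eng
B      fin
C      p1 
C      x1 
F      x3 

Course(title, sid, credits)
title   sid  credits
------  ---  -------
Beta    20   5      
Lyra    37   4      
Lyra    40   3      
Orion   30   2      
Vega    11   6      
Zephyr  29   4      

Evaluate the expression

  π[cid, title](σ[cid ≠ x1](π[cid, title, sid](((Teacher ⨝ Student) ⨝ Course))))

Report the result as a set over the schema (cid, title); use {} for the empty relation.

{(eng, Beta), (eng, Lyra), (eng, Orion), (fin, Beta), (fin, Lyra), (fin, Orion), (p1, Lyra)}

Joining Teacher and Student on grade yields {(B, Beta, eng), (B, Beta, fin), (B, Lyra, eng), (B, Lyra, fin), (B, Nova, eng), (B, Nova, fin), (B, Omega, eng), (B, Omega, fin), (B, Orion, eng), (B, Orion, fin), (C, Alpha, p1), (C, Alpha, x1), (C, Argo, p1), (C, Argo, x1), (C, Lyra, p1), (C, Lyra, x1)}.
Joining (Teacher ⨝ Student) and Course on title yields {(B, Beta, eng, 20, 5), (B, Beta, fin, 20, 5), (B, Lyra, eng, 37, 4), (B, Lyra, eng, 40, 3), (B, Lyra, fin, 37, 4), (B, Lyra, fin, 40, 3), (B, Orion, eng, 30, 2), (B, Orion, fin, 30, 2), (C, Lyra, p1, 37, 4), (C, Lyra, p1, 40, 3), (C, Lyra, x1, 37, 4), (C, Lyra, x1, 40, 3)}.
Projecting to cid, title, sid: {(eng, Beta, 20), (eng, Lyra, 37), (eng, Lyra, 40), (eng, Orion, 30), (fin, Beta, 20), (fin, Lyra, 37), (fin, Lyra, 40), (fin, Orion, 30), (p1, Lyra, 37), (p1, Lyra, 40), (x1, Lyra, 37), (x1, Lyra, 40)}
Filtering on cid ≠ x1 leaves {(eng, Beta, 20), (eng, Lyra, 37), (eng, Lyra, 40), (eng, Orion, 30), (fin, Beta, 20), (fin, Lyra, 37), (fin, Lyra, 40), (fin, Orion, 30), (p1, Lyra, 37), (p1, Lyra, 40)}.
Projecting to cid, title (3 duplicate(s) eliminated): {(eng, Beta), (eng, Lyra), (eng, Orion), (fin, Beta), (fin, Lyra), (fin, Orion), (p1, Lyra)}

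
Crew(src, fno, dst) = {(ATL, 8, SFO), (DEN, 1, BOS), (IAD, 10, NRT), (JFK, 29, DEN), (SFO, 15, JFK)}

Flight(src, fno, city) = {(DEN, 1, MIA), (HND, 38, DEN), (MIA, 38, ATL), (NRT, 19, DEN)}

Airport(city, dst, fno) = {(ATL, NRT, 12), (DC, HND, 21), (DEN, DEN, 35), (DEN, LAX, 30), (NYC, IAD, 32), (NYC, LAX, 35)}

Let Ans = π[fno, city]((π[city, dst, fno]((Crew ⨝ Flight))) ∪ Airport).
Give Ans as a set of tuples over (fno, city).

{(1, MIA), (12, ATL), (21, DC), (30, DEN), (32, NYC), (35, DEN), (35, NYC)}

Crew ⋈ Flight (natural join on src, fno): {(DEN, 1, BOS, MIA)}
π[city, dst, fno]: project onto (city, dst, fno) → {(MIA, BOS, 1)}
Union: {(MIA, BOS, 1)} with {(ATL, NRT, 12), (DC, HND, 21), (DEN, DEN, 35), (DEN, LAX, 30), (NYC, IAD, 32), (NYC, LAX, 35)} → {(ATL, NRT, 12), (DC, HND, 21), (DEN, DEN, 35), (DEN, LAX, 30), (MIA, BOS, 1), (NYC, IAD, 32), (NYC, LAX, 35)}
π[fno, city]: project onto (fno, city) → {(1, MIA), (12, ATL), (21, DC), (30, DEN), (32, NYC), (35, DEN), (35, NYC)}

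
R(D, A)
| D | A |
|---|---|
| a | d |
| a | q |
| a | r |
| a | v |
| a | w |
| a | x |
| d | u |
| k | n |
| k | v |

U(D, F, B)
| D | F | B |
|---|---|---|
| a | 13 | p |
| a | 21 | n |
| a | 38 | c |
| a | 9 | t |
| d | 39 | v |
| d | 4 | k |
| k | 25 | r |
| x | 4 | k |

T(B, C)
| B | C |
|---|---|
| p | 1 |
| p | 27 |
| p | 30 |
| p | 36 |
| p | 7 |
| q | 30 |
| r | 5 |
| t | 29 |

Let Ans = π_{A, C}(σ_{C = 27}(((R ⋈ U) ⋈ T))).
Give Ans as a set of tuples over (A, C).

Joining R and U on D yields {(a, d, 13, p), (a, d, 21, n), (a, d, 38, c), (a, d, 9, t), (a, q, 13, p), (a, q, 21, n), (a, q, 38, c), (a, q, 9, t), (a, r, 13, p), (a, r, 21, n), (a, r, 38, c), (a, r, 9, t), (a, v, 13, p), (a, v, 21, n), (a, v, 38, c), (a, v, 9, t), (a, w, 13, p), (a, w, 21, n), (a, w, 38, c), (a, w, 9, t), (a, x, 13, p), (a, x, 21, n), (a, x, 38, c), (a, x, 9, t), (d, u, 39, v), (d, u, 4, k), (k, n, 25, r), (k, v, 25, r)}.
Joining (R ⋈ U) and T on B yields {(a, d, 13, p, 1), (a, d, 13, p, 27), (a, d, 13, p, 30), (a, d, 13, p, 36), (a, d, 13, p, 7), (a, d, 9, t, 29), (a, q, 13, p, 1), (a, q, 13, p, 27), (a, q, 13, p, 30), (a, q, 13, p, 36), (a, q, 13, p, 7), (a, q, 9, t, 29), (a, r, 13, p, 1), (a, r, 13, p, 27), (a, r, 13, p, 30), (a, r, 13, p, 36), (a, r, 13, p, 7), (a, r, 9, t, 29), (a, v, 13, p, 1), (a, v, 13, p, 27), (a, v, 13, p, 30), (a, v, 13, p, 36), (a, v, 13, p, 7), (a, v, 9, t, 29), (a, w, 13, p, 1), (a, w, 13, p, 27), (a, w, 13, p, 30), (a, w, 13, p, 36), (a, w, 13, p, 7), (a, w, 9, t, 29), (a, x, 13, p, 1), (a, x, 13, p, 27), (a, x, 13, p, 30), (a, x, 13, p, 36), (a, x, 13, p, 7), (a, x, 9, t, 29), (k, n, 25, r, 5), (k, v, 25, r, 5)}.
Apply σ_{C = 27}; surviving tuples: {(a, d, 13, p, 27), (a, q, 13, p, 27), (a, r, 13, p, 27), (a, v, 13, p, 27), (a, w, 13, p, 27), (a, x, 13, p, 27)}
Keep only column(s) A, C: {(d, 27), (q, 27), (r, 27), (v, 27), (w, 27), (x, 27)}

{(d, 27), (q, 27), (r, 27), (v, 27), (w, 27), (x, 27)}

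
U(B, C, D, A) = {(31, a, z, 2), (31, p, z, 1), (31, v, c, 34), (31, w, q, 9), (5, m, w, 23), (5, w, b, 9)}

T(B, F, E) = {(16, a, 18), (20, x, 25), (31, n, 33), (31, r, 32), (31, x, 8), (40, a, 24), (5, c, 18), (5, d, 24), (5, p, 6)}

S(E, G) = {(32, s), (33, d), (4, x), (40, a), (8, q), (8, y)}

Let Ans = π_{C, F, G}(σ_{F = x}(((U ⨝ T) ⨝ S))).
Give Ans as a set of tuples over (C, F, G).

{(a, x, q), (a, x, y), (p, x, q), (p, x, y), (v, x, q), (v, x, y), (w, x, q), (w, x, y)}

U ⋈ T (natural join on B): {(31, a, z, 2, n, 33), (31, a, z, 2, r, 32), (31, a, z, 2, x, 8), (31, p, z, 1, n, 33), (31, p, z, 1, r, 32), (31, p, z, 1, x, 8), (31, v, c, 34, n, 33), (31, v, c, 34, r, 32), (31, v, c, 34, x, 8), (31, w, q, 9, n, 33), (31, w, q, 9, r, 32), (31, w, q, 9, x, 8), (5, m, w, 23, c, 18), (5, m, w, 23, d, 24), (5, m, w, 23, p, 6), (5, w, b, 9, c, 18), (5, w, b, 9, d, 24), (5, w, b, 9, p, 6)}
(U ⨝ T) ⋈ S (natural join on E): {(31, a, z, 2, n, 33, d), (31, a, z, 2, r, 32, s), (31, a, z, 2, x, 8, q), (31, a, z, 2, x, 8, y), (31, p, z, 1, n, 33, d), (31, p, z, 1, r, 32, s), (31, p, z, 1, x, 8, q), (31, p, z, 1, x, 8, y), (31, v, c, 34, n, 33, d), (31, v, c, 34, r, 32, s), (31, v, c, 34, x, 8, q), (31, v, c, 34, x, 8, y), (31, w, q, 9, n, 33, d), (31, w, q, 9, r, 32, s), (31, w, q, 9, x, 8, q), (31, w, q, 9, x, 8, y)}
Filtering on F = x leaves {(31, a, z, 2, x, 8, q), (31, a, z, 2, x, 8, y), (31, p, z, 1, x, 8, q), (31, p, z, 1, x, 8, y), (31, v, c, 34, x, 8, q), (31, v, c, 34, x, 8, y), (31, w, q, 9, x, 8, q), (31, w, q, 9, x, 8, y)}.
π_{C, F, G} gives {(a, x, q), (a, x, y), (p, x, q), (p, x, y), (v, x, q), (v, x, y), (w, x, q), (w, x, y)}.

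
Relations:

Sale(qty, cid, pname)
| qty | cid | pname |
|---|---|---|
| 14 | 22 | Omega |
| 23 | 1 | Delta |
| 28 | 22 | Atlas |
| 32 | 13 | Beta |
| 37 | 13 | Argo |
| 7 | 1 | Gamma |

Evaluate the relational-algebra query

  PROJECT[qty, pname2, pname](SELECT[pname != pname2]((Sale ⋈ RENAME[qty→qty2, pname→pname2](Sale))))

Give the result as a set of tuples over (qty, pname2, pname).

ρ[qty→qty2, pname→pname2]: schema becomes (qty2, cid, pname2); tuples unchanged.
Natural join on cid: {(14, 22, Omega, 14, Omega), (14, 22, Omega, 28, Atlas), (23, 1, Delta, 23, Delta), (23, 1, Delta, 7, Gamma), (28, 22, Atlas, 14, Omega), (28, 22, Atlas, 28, Atlas), (32, 13, Beta, 32, Beta), (32, 13, Beta, 37, Argo), (37, 13, Argo, 32, Beta), (37, 13, Argo, 37, Argo), (7, 1, Gamma, 23, Delta), (7, 1, Gamma, 7, Gamma)}
Filtering on pname != pname2 leaves {(14, 22, Omega, 28, Atlas), (23, 1, Delta, 7, Gamma), (28, 22, Atlas, 14, Omega), (32, 13, Beta, 37, Argo), (37, 13, Argo, 32, Beta), (7, 1, Gamma, 23, Delta)}.
Projecting to qty, pname2, pname: {(14, Atlas, Omega), (23, Gamma, Delta), (28, Omega, Atlas), (32, Argo, Beta), (37, Beta, Argo), (7, Delta, Gamma)}

{(14, Atlas, Omega), (23, Gamma, Delta), (28, Omega, Atlas), (32, Argo, Beta), (37, Beta, Argo), (7, Delta, Gamma)}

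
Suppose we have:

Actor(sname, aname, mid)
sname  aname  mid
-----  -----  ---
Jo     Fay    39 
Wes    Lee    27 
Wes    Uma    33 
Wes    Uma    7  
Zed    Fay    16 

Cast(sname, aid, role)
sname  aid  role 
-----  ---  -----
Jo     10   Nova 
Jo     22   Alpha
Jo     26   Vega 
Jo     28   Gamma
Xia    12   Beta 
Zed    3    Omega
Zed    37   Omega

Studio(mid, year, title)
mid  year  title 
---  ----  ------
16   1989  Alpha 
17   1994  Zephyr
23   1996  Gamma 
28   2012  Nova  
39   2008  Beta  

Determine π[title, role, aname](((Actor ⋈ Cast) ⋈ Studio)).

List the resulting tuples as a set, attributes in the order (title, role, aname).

{(Alpha, Omega, Fay), (Beta, Alpha, Fay), (Beta, Gamma, Fay), (Beta, Nova, Fay), (Beta, Vega, Fay)}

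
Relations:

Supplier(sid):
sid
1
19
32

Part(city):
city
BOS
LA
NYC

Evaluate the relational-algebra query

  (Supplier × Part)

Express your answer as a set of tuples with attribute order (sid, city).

{(1, BOS), (1, LA), (1, NYC), (19, BOS), (19, LA), (19, NYC), (32, BOS), (32, LA), (32, NYC)}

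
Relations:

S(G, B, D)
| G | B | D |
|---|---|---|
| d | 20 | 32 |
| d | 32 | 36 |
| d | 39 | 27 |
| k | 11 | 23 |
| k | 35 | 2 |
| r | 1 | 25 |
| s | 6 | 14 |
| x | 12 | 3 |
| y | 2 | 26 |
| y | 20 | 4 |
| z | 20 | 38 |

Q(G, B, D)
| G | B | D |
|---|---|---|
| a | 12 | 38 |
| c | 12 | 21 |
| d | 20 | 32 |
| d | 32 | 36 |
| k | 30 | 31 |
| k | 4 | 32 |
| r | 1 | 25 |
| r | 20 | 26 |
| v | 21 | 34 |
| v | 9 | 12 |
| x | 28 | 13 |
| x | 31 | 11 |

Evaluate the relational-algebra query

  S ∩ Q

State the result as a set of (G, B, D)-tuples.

{(d, 20, 32), (d, 32, 36), (r, 1, 25)}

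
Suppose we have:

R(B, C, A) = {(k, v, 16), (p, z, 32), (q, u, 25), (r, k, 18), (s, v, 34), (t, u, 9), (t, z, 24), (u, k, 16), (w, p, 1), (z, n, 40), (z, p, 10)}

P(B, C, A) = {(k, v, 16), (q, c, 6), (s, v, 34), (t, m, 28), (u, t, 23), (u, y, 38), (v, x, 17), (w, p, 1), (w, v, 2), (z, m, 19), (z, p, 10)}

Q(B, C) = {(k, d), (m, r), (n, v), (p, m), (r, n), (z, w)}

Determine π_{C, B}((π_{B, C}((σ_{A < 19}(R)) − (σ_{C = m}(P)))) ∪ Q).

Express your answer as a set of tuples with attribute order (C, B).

{(d, k), (k, r), (k, u), (m, p), (n, r), (p, w), (p, z), (r, m), (u, t), (v, k), (v, n), (w, z)}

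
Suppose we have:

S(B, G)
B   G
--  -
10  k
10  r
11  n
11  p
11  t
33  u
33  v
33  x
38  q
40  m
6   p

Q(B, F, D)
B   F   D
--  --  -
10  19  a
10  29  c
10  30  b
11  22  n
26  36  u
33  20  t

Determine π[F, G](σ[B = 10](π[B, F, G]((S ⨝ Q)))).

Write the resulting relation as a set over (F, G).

Joining S and Q on B yields {(10, k, 19, a), (10, k, 29, c), (10, k, 30, b), (10, r, 19, a), (10, r, 29, c), (10, r, 30, b), (11, n, 22, n), (11, p, 22, n), (11, t, 22, n), (33, u, 20, t), (33, v, 20, t), (33, x, 20, t)}.
π_{B, F, G} gives {(10, 19, k), (10, 19, r), (10, 29, k), (10, 29, r), (10, 30, k), (10, 30, r), (11, 22, n), (11, 22, p), (11, 22, t), (33, 20, u), (33, 20, v), (33, 20, x)}.
Apply σ_{B = 10}; surviving tuples: {(10, 19, k), (10, 19, r), (10, 29, k), (10, 29, r), (10, 30, k), (10, 30, r)}
π_{F, G} gives {(19, k), (19, r), (29, k), (29, r), (30, k), (30, r)}.

{(19, k), (19, r), (29, k), (29, r), (30, k), (30, r)}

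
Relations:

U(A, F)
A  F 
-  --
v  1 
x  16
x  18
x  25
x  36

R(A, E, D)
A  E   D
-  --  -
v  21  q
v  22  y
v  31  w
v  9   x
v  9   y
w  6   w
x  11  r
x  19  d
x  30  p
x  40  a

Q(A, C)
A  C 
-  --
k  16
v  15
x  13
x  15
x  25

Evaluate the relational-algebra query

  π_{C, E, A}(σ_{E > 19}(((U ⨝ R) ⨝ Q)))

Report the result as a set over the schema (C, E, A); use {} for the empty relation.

{(13, 30, x), (13, 40, x), (15, 21, v), (15, 22, v), (15, 30, x), (15, 31, v), (15, 40, x), (25, 30, x), (25, 40, x)}

U ⋈ R (natural join on A): {(v, 1, 21, q), (v, 1, 22, y), (v, 1, 31, w), (v, 1, 9, x), (v, 1, 9, y), (x, 16, 11, r), (x, 16, 19, d), (x, 16, 30, p), (x, 16, 40, a), (x, 18, 11, r), (x, 18, 19, d), (x, 18, 30, p), (x, 18, 40, a), (x, 25, 11, r), (x, 25, 19, d), (x, 25, 30, p), (x, 25, 40, a), (x, 36, 11, r), (x, 36, 19, d), (x, 36, 30, p), (x, 36, 40, a)}
(U ⨝ R) ⋈ Q (natural join on A): {(v, 1, 21, q, 15), (v, 1, 22, y, 15), (v, 1, 31, w, 15), (v, 1, 9, x, 15), (v, 1, 9, y, 15), (x, 16, 11, r, 13), (x, 16, 11, r, 15), (x, 16, 11, r, 25), (x, 16, 19, d, 13), (x, 16, 19, d, 15), (x, 16, 19, d, 25), (x, 16, 30, p, 13), (x, 16, 30, p, 15), (x, 16, 30, p, 25), (x, 16, 40, a, 13), (x, 16, 40, a, 15), (x, 16, 40, a, 25), (x, 18, 11, r, 13), (x, 18, 11, r, 15), (x, 18, 11, r, 25), (x, 18, 19, d, 13), (x, 18, 19, d, 15), (x, 18, 19, d, 25), (x, 18, 30, p, 13), (x, 18, 30, p, 15), (x, 18, 30, p, 25), (x, 18, 40, a, 13), (x, 18, 40, a, 15), (x, 18, 40, a, 25), (x, 25, 11, r, 13), (x, 25, 11, r, 15), (x, 25, 11, r, 25), (x, 25, 19, d, 13), (x, 25, 19, d, 15), (x, 25, 19, d, 25), (x, 25, 30, p, 13), (x, 25, 30, p, 15), (x, 25, 30, p, 25), (x, 25, 40, a, 13), (x, 25, 40, a, 15), (x, 25, 40, a, 25), (x, 36, 11, r, 13), (x, 36, 11, r, 15), (x, 36, 11, r, 25), (x, 36, 19, d, 13), (x, 36, 19, d, 15), (x, 36, 19, d, 25), (x, 36, 30, p, 13), (x, 36, 30, p, 15), (x, 36, 30, p, 25), (x, 36, 40, a, 13), (x, 36, 40, a, 15), (x, 36, 40, a, 25)}
Selection E > 19: {(v, 1, 21, q, 15), (v, 1, 22, y, 15), (v, 1, 31, w, 15), (x, 16, 30, p, 13), (x, 16, 30, p, 15), (x, 16, 30, p, 25), (x, 16, 40, a, 13), (x, 16, 40, a, 15), (x, 16, 40, a, 25), (x, 18, 30, p, 13), (x, 18, 30, p, 15), (x, 18, 30, p, 25), (x, 18, 40, a, 13), (x, 18, 40, a, 15), (x, 18, 40, a, 25), (x, 25, 30, p, 13), (x, 25, 30, p, 15), (x, 25, 30, p, 25), (x, 25, 40, a, 13), (x, 25, 40, a, 15), (x, 25, 40, a, 25), (x, 36, 30, p, 13), (x, 36, 30, p, 15), (x, 36, 30, p, 25), (x, 36, 40, a, 13), (x, 36, 40, a, 15), (x, 36, 40, a, 25)}
π[C, E, A]: project onto (C, E, A) (18 duplicate(s) eliminated) → {(13, 30, x), (13, 40, x), (15, 21, v), (15, 22, v), (15, 30, x), (15, 31, v), (15, 40, x), (25, 30, x), (25, 40, x)}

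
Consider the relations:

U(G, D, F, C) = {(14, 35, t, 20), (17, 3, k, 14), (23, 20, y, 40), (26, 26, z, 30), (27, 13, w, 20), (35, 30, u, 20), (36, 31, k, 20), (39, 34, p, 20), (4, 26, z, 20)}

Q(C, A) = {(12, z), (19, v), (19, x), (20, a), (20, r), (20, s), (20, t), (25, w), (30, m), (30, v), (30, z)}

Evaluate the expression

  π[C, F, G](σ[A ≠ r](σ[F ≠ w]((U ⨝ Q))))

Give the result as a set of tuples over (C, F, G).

Natural join on C: {(14, 35, t, 20, a), (14, 35, t, 20, r), (14, 35, t, 20, s), (14, 35, t, 20, t), (26, 26, z, 30, m), (26, 26, z, 30, v), (26, 26, z, 30, z), (27, 13, w, 20, a), (27, 13, w, 20, r), (27, 13, w, 20, s), (27, 13, w, 20, t), (35, 30, u, 20, a), (35, 30, u, 20, r), (35, 30, u, 20, s), (35, 30, u, 20, t), (36, 31, k, 20, a), (36, 31, k, 20, r), (36, 31, k, 20, s), (36, 31, k, 20, t), (39, 34, p, 20, a), (39, 34, p, 20, r), (39, 34, p, 20, s), (39, 34, p, 20, t), (4, 26, z, 20, a), (4, 26, z, 20, r), (4, 26, z, 20, s), (4, 26, z, 20, t)}
Apply σ_{F ≠ w}; surviving tuples: {(14, 35, t, 20, a), (14, 35, t, 20, r), (14, 35, t, 20, s), (14, 35, t, 20, t), (26, 26, z, 30, m), (26, 26, z, 30, v), (26, 26, z, 30, z), (35, 30, u, 20, a), (35, 30, u, 20, r), (35, 30, u, 20, s), (35, 30, u, 20, t), (36, 31, k, 20, a), (36, 31, k, 20, r), (36, 31, k, 20, s), (36, 31, k, 20, t), (39, 34, p, 20, a), (39, 34, p, 20, r), (39, 34, p, 20, s), (39, 34, p, 20, t), (4, 26, z, 20, a), (4, 26, z, 20, r), (4, 26, z, 20, s), (4, 26, z, 20, t)}
Apply σ_{A ≠ r}; surviving tuples: {(14, 35, t, 20, a), (14, 35, t, 20, s), (14, 35, t, 20, t), (26, 26, z, 30, m), (26, 26, z, 30, v), (26, 26, z, 30, z), (35, 30, u, 20, a), (35, 30, u, 20, s), (35, 30, u, 20, t), (36, 31, k, 20, a), (36, 31, k, 20, s), (36, 31, k, 20, t), (39, 34, p, 20, a), (39, 34, p, 20, s), (39, 34, p, 20, t), (4, 26, z, 20, a), (4, 26, z, 20, s), (4, 26, z, 20, t)}
Projecting to C, F, G (12 duplicate(s) eliminated): {(20, k, 36), (20, p, 39), (20, t, 14), (20, u, 35), (20, z, 4), (30, z, 26)}

{(20, k, 36), (20, p, 39), (20, t, 14), (20, u, 35), (20, z, 4), (30, z, 26)}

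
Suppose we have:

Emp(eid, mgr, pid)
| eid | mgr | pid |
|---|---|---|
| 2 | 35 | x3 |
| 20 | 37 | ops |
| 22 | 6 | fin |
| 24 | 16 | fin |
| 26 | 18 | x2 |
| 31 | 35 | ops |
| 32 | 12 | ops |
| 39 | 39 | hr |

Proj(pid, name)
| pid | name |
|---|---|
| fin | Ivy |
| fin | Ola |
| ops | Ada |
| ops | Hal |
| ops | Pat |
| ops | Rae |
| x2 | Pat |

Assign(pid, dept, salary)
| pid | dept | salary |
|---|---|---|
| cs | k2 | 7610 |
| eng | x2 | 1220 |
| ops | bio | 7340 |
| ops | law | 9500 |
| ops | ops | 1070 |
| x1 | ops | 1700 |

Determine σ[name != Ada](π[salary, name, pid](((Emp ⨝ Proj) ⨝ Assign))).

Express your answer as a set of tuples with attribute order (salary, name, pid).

{(1070, Hal, ops), (1070, Pat, ops), (1070, Rae, ops), (7340, Hal, ops), (7340, Pat, ops), (7340, Rae, ops), (9500, Hal, ops), (9500, Pat, ops), (9500, Rae, ops)}

Emp ⋈ Proj (natural join on pid): {(20, 37, ops, Ada), (20, 37, ops, Hal), (20, 37, ops, Pat), (20, 37, ops, Rae), (22, 6, fin, Ivy), (22, 6, fin, Ola), (24, 16, fin, Ivy), (24, 16, fin, Ola), (26, 18, x2, Pat), (31, 35, ops, Ada), (31, 35, ops, Hal), (31, 35, ops, Pat), (31, 35, ops, Rae), (32, 12, ops, Ada), (32, 12, ops, Hal), (32, 12, ops, Pat), (32, 12, ops, Rae)}
(Emp ⨝ Proj) ⋈ Assign (natural join on pid): {(20, 37, ops, Ada, bio, 7340), (20, 37, ops, Ada, law, 9500), (20, 37, ops, Ada, ops, 1070), (20, 37, ops, Hal, bio, 7340), (20, 37, ops, Hal, law, 9500), (20, 37, ops, Hal, ops, 1070), (20, 37, ops, Pat, bio, 7340), (20, 37, ops, Pat, law, 9500), (20, 37, ops, Pat, ops, 1070), (20, 37, ops, Rae, bio, 7340), (20, 37, ops, Rae, law, 9500), (20, 37, ops, Rae, ops, 1070), (31, 35, ops, Ada, bio, 7340), (31, 35, ops, Ada, law, 9500), (31, 35, ops, Ada, ops, 1070), (31, 35, ops, Hal, bio, 7340), (31, 35, ops, Hal, law, 9500), (31, 35, ops, Hal, ops, 1070), (31, 35, ops, Pat, bio, 7340), (31, 35, ops, Pat, law, 9500), (31, 35, ops, Pat, ops, 1070), (31, 35, ops, Rae, bio, 7340), (31, 35, ops, Rae, law, 9500), (31, 35, ops, Rae, ops, 1070), (32, 12, ops, Ada, bio, 7340), (32, 12, ops, Ada, law, 9500), (32, 12, ops, Ada, ops, 1070), (32, 12, ops, Hal, bio, 7340), (32, 12, ops, Hal, law, 9500), (32, 12, ops, Hal, ops, 1070), (32, 12, ops, Pat, bio, 7340), (32, 12, ops, Pat, law, 9500), (32, 12, ops, Pat, ops, 1070), (32, 12, ops, Rae, bio, 7340), (32, 12, ops, Rae, law, 9500), (32, 12, ops, Rae, ops, 1070)}
Keep only column(s) salary, name, pid (24 duplicate(s) eliminated): {(1070, Ada, ops), (1070, Hal, ops), (1070, Pat, ops), (1070, Rae, ops), (7340, Ada, ops), (7340, Hal, ops), (7340, Pat, ops), (7340, Rae, ops), (9500, Ada, ops), (9500, Hal, ops), (9500, Pat, ops), (9500, Rae, ops)}
Selection name != Ada: {(1070, Hal, ops), (1070, Pat, ops), (1070, Rae, ops), (7340, Hal, ops), (7340, Pat, ops), (7340, Rae, ops), (9500, Hal, ops), (9500, Pat, ops), (9500, Rae, ops)}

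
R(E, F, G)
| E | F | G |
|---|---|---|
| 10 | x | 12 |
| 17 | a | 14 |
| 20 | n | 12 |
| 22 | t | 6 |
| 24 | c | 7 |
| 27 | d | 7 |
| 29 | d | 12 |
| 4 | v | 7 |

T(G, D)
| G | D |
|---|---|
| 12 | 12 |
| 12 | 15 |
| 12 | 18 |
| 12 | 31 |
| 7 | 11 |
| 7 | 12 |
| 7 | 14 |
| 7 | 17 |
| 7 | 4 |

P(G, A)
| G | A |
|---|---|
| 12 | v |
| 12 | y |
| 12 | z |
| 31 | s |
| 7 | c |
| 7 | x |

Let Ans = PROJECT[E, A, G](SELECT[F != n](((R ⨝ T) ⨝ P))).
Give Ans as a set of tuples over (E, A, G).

{(10, v, 12), (10, y, 12), (10, z, 12), (24, c, 7), (24, x, 7), (27, c, 7), (27, x, 7), (29, v, 12), (29, y, 12), (29, z, 12), (4, c, 7), (4, x, 7)}

Natural join on G: {(10, x, 12, 12), (10, x, 12, 15), (10, x, 12, 18), (10, x, 12, 31), (20, n, 12, 12), (20, n, 12, 15), (20, n, 12, 18), (20, n, 12, 31), (24, c, 7, 11), (24, c, 7, 12), (24, c, 7, 14), (24, c, 7, 17), (24, c, 7, 4), (27, d, 7, 11), (27, d, 7, 12), (27, d, 7, 14), (27, d, 7, 17), (27, d, 7, 4), (29, d, 12, 12), (29, d, 12, 15), (29, d, 12, 18), (29, d, 12, 31), (4, v, 7, 11), (4, v, 7, 12), (4, v, 7, 14), (4, v, 7, 17), (4, v, 7, 4)}
Natural join on G: {(10, x, 12, 12, v), (10, x, 12, 12, y), (10, x, 12, 12, z), (10, x, 12, 15, v), (10, x, 12, 15, y), (10, x, 12, 15, z), (10, x, 12, 18, v), (10, x, 12, 18, y), (10, x, 12, 18, z), (10, x, 12, 31, v), (10, x, 12, 31, y), (10, x, 12, 31, z), (20, n, 12, 12, v), (20, n, 12, 12, y), (20, n, 12, 12, z), (20, n, 12, 15, v), (20, n, 12, 15, y), (20, n, 12, 15, z), (20, n, 12, 18, v), (20, n, 12, 18, y), (20, n, 12, 18, z), (20, n, 12, 31, v), (20, n, 12, 31, y), (20, n, 12, 31, z), (24, c, 7, 11, c), (24, c, 7, 11, x), (24, c, 7, 12, c), (24, c, 7, 12, x), (24, c, 7, 14, c), (24, c, 7, 14, x), (24, c, 7, 17, c), (24, c, 7, 17, x), (24, c, 7, 4, c), (24, c, 7, 4, x), (27, d, 7, 11, c), (27, d, 7, 11, x), (27, d, 7, 12, c), (27, d, 7, 12, x), (27, d, 7, 14, c), (27, d, 7, 14, x), (27, d, 7, 17, c), (27, d, 7, 17, x), (27, d, 7, 4, c), (27, d, 7, 4, x), (29, d, 12, 12, v), (29, d, 12, 12, y), (29, d, 12, 12, z), (29, d, 12, 15, v), (29, d, 12, 15, y), (29, d, 12, 15, z), (29, d, 12, 18, v), (29, d, 12, 18, y), (29, d, 12, 18, z), (29, d, 12, 31, v), (29, d, 12, 31, y), (29, d, 12, 31, z), (4, v, 7, 11, c), (4, v, 7, 11, x), (4, v, 7, 12, c), (4, v, 7, 12, x), (4, v, 7, 14, c), (4, v, 7, 14, x), (4, v, 7, 17, c), (4, v, 7, 17, x), (4, v, 7, 4, c), (4, v, 7, 4, x)}
Filtering on F != n leaves {(10, x, 12, 12, v), (10, x, 12, 12, y), (10, x, 12, 12, z), (10, x, 12, 15, v), (10, x, 12, 15, y), (10, x, 12, 15, z), (10, x, 12, 18, v), (10, x, 12, 18, y), (10, x, 12, 18, z), (10, x, 12, 31, v), (10, x, 12, 31, y), (10, x, 12, 31, z), (24, c, 7, 11, c), (24, c, 7, 11, x), (24, c, 7, 12, c), (24, c, 7, 12, x), (24, c, 7, 14, c), (24, c, 7, 14, x), (24, c, 7, 17, c), (24, c, 7, 17, x), (24, c, 7, 4, c), (24, c, 7, 4, x), (27, d, 7, 11, c), (27, d, 7, 11, x), (27, d, 7, 12, c), (27, d, 7, 12, x), (27, d, 7, 14, c), (27, d, 7, 14, x), (27, d, 7, 17, c), (27, d, 7, 17, x), (27, d, 7, 4, c), (27, d, 7, 4, x), (29, d, 12, 12, v), (29, d, 12, 12, y), (29, d, 12, 12, z), (29, d, 12, 15, v), (29, d, 12, 15, y), (29, d, 12, 15, z), (29, d, 12, 18, v), (29, d, 12, 18, y), (29, d, 12, 18, z), (29, d, 12, 31, v), (29, d, 12, 31, y), (29, d, 12, 31, z), (4, v, 7, 11, c), (4, v, 7, 11, x), (4, v, 7, 12, c), (4, v, 7, 12, x), (4, v, 7, 14, c), (4, v, 7, 14, x), (4, v, 7, 17, c), (4, v, 7, 17, x), (4, v, 7, 4, c), (4, v, 7, 4, x)}.
π[E, A, G]: project onto (E, A, G) (42 duplicate(s) eliminated) → {(10, v, 12), (10, y, 12), (10, z, 12), (24, c, 7), (24, x, 7), (27, c, 7), (27, x, 7), (29, v, 12), (29, y, 12), (29, z, 12), (4, c, 7), (4, x, 7)}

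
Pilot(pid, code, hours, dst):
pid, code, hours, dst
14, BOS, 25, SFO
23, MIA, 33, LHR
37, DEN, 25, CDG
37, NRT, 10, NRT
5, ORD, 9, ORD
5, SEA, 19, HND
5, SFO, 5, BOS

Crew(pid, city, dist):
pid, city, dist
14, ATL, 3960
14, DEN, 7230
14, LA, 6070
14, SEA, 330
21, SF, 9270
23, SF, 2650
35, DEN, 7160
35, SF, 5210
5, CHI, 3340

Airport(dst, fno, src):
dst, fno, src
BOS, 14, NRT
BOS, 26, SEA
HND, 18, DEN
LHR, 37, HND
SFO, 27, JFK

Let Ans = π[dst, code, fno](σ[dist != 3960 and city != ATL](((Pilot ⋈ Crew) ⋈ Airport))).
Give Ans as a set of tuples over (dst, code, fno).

Joining Pilot and Crew on pid yields {(14, BOS, 25, SFO, ATL, 3960), (14, BOS, 25, SFO, DEN, 7230), (14, BOS, 25, SFO, LA, 6070), (14, BOS, 25, SFO, SEA, 330), (23, MIA, 33, LHR, SF, 2650), (5, ORD, 9, ORD, CHI, 3340), (5, SEA, 19, HND, CHI, 3340), (5, SFO, 5, BOS, CHI, 3340)}.
Joining (Pilot ⋈ Crew) and Airport on dst yields {(14, BOS, 25, SFO, ATL, 3960, 27, JFK), (14, BOS, 25, SFO, DEN, 7230, 27, JFK), (14, BOS, 25, SFO, LA, 6070, 27, JFK), (14, BOS, 25, SFO, SEA, 330, 27, JFK), (23, MIA, 33, LHR, SF, 2650, 37, HND), (5, SEA, 19, HND, CHI, 3340, 18, DEN), (5, SFO, 5, BOS, CHI, 3340, 14, NRT), (5, SFO, 5, BOS, CHI, 3340, 26, SEA)}.
Selection dist != 3960 and city != ATL: {(14, BOS, 25, SFO, DEN, 7230, 27, JFK), (14, BOS, 25, SFO, LA, 6070, 27, JFK), (14, BOS, 25, SFO, SEA, 330, 27, JFK), (23, MIA, 33, LHR, SF, 2650, 37, HND), (5, SEA, 19, HND, CHI, 3340, 18, DEN), (5, SFO, 5, BOS, CHI, 3340, 14, NRT), (5, SFO, 5, BOS, CHI, 3340, 26, SEA)}
π[dst, code, fno]: project onto (dst, code, fno) (2 duplicate(s) eliminated) → {(BOS, SFO, 14), (BOS, SFO, 26), (HND, SEA, 18), (LHR, MIA, 37), (SFO, BOS, 27)}

{(BOS, SFO, 14), (BOS, SFO, 26), (HND, SEA, 18), (LHR, MIA, 37), (SFO, BOS, 27)}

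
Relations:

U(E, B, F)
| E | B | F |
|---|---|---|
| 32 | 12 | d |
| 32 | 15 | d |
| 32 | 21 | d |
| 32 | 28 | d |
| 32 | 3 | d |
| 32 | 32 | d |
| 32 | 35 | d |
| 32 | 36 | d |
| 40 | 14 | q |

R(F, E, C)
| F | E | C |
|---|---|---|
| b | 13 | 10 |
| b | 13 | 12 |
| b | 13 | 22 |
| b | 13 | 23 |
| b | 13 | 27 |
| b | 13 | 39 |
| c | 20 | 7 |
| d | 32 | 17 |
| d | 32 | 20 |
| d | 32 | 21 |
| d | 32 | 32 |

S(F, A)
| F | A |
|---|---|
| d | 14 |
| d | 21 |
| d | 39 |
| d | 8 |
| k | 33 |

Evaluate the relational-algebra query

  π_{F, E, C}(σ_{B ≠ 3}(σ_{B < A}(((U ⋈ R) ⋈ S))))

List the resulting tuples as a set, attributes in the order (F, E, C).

{(d, 32, 17), (d, 32, 20), (d, 32, 21), (d, 32, 32)}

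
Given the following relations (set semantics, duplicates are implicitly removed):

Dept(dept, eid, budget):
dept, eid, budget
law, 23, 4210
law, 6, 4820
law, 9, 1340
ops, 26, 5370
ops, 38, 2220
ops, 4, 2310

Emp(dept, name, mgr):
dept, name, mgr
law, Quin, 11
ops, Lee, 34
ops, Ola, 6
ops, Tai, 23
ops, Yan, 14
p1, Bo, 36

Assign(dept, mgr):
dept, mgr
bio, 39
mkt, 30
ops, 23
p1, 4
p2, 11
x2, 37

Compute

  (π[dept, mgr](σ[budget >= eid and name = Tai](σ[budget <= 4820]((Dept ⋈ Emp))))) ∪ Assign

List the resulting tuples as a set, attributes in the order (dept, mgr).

{(bio, 39), (mkt, 30), (ops, 23), (p1, 4), (p2, 11), (x2, 37)}

Natural join on dept: {(law, 23, 4210, Quin, 11), (law, 6, 4820, Quin, 11), (law, 9, 1340, Quin, 11), (ops, 26, 5370, Lee, 34), (ops, 26, 5370, Ola, 6), (ops, 26, 5370, Tai, 23), (ops, 26, 5370, Yan, 14), (ops, 38, 2220, Lee, 34), (ops, 38, 2220, Ola, 6), (ops, 38, 2220, Tai, 23), (ops, 38, 2220, Yan, 14), (ops, 4, 2310, Lee, 34), (ops, 4, 2310, Ola, 6), (ops, 4, 2310, Tai, 23), (ops, 4, 2310, Yan, 14)}
Selection budget <= 4820: {(law, 23, 4210, Quin, 11), (law, 6, 4820, Quin, 11), (law, 9, 1340, Quin, 11), (ops, 38, 2220, Lee, 34), (ops, 38, 2220, Ola, 6), (ops, 38, 2220, Tai, 23), (ops, 38, 2220, Yan, 14), (ops, 4, 2310, Lee, 34), (ops, 4, 2310, Ola, 6), (ops, 4, 2310, Tai, 23), (ops, 4, 2310, Yan, 14)}
Selection budget >= eid and name = Tai: {(ops, 38, 2220, Tai, 23), (ops, 4, 2310, Tai, 23)}
π_{dept, mgr} gives {(ops, 23)} (1 duplicate(s) eliminated).
Taking the union: {(bio, 39), (mkt, 30), (ops, 23), (p1, 4), (p2, 11), (x2, 37)}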